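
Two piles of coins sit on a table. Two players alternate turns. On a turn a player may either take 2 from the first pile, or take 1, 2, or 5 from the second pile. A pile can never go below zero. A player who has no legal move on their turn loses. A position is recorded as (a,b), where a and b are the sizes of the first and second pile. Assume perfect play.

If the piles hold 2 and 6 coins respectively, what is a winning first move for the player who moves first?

Move to (0,6).

Classify positions by backward induction: terminal positions (no move available) are L. From any other position, the mover wins iff some move reaches an L.
No move ever increases a pile, so every position that can arise here has a ≤ 2 and b ≤ 6; it is enough to label the cells with 0 ≤ a ≤ 2 and 0 ≤ b ≤ 6.
Every move lowers a or b (never raises either), so fill the grid row by row in increasing a, and left to right within a row: each cell's successors are then already labelled.
      b=0  b=1  b=2  b=3  b=4  b=5  b=6
a=0:    L    W    W    L    W    W    L
a=1:    L    W    W    L    W    W    L
a=2:    W    L    W    W    L    W    W
Cells with no legal move (terminal, hence L): (0,0), (1,0).
The remaining L cells, each justified by listing all of its moves:
(0,3): moves to (0,2)(W), (0,1)(W); every one is W ⇒ L
(0,6): moves to (0,5)(W), (0,4)(W), (0,1)(W); every one is W ⇒ L
(1,3): moves to (1,2)(W), (1,1)(W); every one is W ⇒ L
(1,6): moves to (1,5)(W), (1,4)(W), (1,1)(W); every one is W ⇒ L
(2,1): moves to (0,1)(W), (2,0)(W); every one is W ⇒ L
(2,4): moves to (0,4)(W), (2,3)(W), (2,2)(W); every one is W ⇒ L
Every other cell has at least one move into one of the L cells above, so it is W.
From (2,6), the L positions reachable in one move are: (0,6), (2,4), (2,1). Any move reaching one of these is winning.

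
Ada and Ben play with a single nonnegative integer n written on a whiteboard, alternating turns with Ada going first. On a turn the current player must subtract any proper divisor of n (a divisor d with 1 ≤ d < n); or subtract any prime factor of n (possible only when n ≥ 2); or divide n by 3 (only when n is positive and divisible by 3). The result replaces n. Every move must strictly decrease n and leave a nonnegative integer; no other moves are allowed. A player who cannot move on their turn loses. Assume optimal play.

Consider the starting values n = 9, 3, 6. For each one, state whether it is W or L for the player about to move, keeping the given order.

Classify positions by backward induction: terminal positions (no move available) are L. From any other position, the mover wins iff some move reaches an L.
n=0: no move → L
n=1: no move → L
n=2: W (go to 0, an L position)
n=3: W (go to 0, an L position)
n=4: L (options 2(W), 3(W) are all W)
n=5: W (go to 0, an L position)
n=6: W (go to 4, an L position)
n=7: W (go to 0, an L position)
n=8: W (go to 4, an L position)
n=9: L (options 3(W), 6(W), 8(W) are all W)

9: L, 3: W, 6: W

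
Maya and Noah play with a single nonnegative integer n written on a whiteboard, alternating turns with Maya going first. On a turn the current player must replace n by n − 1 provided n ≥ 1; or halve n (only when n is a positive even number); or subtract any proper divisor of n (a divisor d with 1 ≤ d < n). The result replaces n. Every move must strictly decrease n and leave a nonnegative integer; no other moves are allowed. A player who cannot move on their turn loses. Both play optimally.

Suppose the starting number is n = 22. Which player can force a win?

Maya wins.

Compute win/loss labels from the base case upward. A position with no move is L. Any other position is W if it can reach an L in one move, else L.
n=0: no move → L
n=1: →0(L), so W
n=2: →1(W) only, which is W, so L
n=3: →2(L), so W
n=4: →2(L), so W
n=5: →4(W) only, which is W, so L
n=6: →5(L), so W
n=7: →6(W) only, which is W, so L
n=8: →7(L), so W
n=9: →6(W), 8(W) — all W, so L
n=10: →5(L), so W
n=11: →10(W) only, which is W, so L
n=12: →9(L), so W
n=13: →12(W) only, which is W, so L
n=14: →7(L), so W
n=15: →10(W), 12(W), 14(W) — all W, so L
n=16: →15(L), so W
n=17: →16(W) only, which is W, so L
n=18: →9(L), so W
n=19: →18(W) only, which is W, so L
n=20: →15(L), so W
n=21: →14(W), 18(W), 20(W) — all W, so L
n=22: →11(L), so W
From 22 Maya can move to 11, reaching an L position.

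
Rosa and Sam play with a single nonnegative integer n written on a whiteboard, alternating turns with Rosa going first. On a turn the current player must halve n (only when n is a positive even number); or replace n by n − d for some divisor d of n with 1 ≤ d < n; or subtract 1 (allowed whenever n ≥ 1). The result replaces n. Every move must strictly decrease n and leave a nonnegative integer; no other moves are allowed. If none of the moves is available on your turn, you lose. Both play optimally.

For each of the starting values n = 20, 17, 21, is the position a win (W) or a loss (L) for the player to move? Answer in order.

Positions with no move are L. A position that does have a move is losing for the player to move precisely when every available move leads to a winning position for the opponent. Fill in the labels:
n=0: no move → L
n=1: reaches L-position 0 → W
n=2: only reaches 1(W), which is W → L
n=3: reaches L-position 2 → W
n=4: reaches L-position 2 → W
n=5: only reaches 4(W), which is W → L
n=6: reaches L-position 5 → W
n=7: only reaches 6(W), which is W → L
n=8: reaches L-position 7 → W
n=9: only reaches 6(W), 8(W), all W → L
n=10: reaches L-position 5 → W
n=11: only reaches 10(W), which is W → L
n=12: reaches L-position 9 → W
n=13: only reaches 12(W), which is W → L
n=14: reaches L-position 7 → W
n=15: only reaches 10(W), 12(W), 14(W), all W → L
n=16: reaches L-position 15 → W
n=17: only reaches 16(W), which is W → L
n=18: reaches L-position 9 → W
n=19: only reaches 18(W), which is W → L
n=20: reaches L-position 15 → W
n=21: only reaches 14(W), 18(W), 20(W), all W → L

20: W, 17: L, 21: L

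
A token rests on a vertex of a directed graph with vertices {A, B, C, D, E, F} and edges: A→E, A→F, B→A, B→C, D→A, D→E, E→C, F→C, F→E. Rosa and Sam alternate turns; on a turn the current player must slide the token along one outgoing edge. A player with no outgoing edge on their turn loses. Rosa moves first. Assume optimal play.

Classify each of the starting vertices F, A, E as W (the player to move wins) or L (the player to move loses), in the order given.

Positions with no move are L. A position that does have a move is losing for the player to move precisely when every available move leads to a winning position for the opponent. Fill in the labels:
Every edge goes from a vertex to one that appears earlier in the order C, E, F, A, D, B, so processing vertices in that order labels each vertex after all of its successors.
C: no outgoing edge → L
E: reaches L-position C → W
F: reaches L-position C → W
A: only reaches F(W), E(W), all W → L
D: reaches L-position A → W
B: reaches L-position A → W

F: W, A: L, E: W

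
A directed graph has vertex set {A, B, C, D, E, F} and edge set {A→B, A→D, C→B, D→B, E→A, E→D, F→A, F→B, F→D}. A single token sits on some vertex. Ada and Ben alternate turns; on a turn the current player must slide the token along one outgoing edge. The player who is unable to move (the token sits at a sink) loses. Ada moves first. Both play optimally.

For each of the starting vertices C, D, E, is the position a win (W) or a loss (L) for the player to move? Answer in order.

Build the W/L table. Terminal = L. A non-terminal position is W if it has a move to some L; otherwise it is L.
Every edge goes from a vertex to one that appears earlier in the order B, D, A, E, F, C, so processing vertices in that order labels each vertex after all of its successors.
B: no outgoing edge → L
D: reaches L-position B → W
A: reaches L-position B → W
E: only reaches A(W), D(W), all W → L
F: reaches L-position B → W
C: reaches L-position B → W

C: W, D: W, E: L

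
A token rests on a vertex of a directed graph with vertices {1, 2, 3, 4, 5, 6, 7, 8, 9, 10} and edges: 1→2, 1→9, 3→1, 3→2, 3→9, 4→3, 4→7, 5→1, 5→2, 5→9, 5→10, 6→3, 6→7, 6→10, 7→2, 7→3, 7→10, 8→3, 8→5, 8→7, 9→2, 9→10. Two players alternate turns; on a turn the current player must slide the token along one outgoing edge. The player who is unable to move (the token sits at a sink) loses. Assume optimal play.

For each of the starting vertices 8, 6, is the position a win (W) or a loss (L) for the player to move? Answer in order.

Build the W/L table. Terminal = L. A non-terminal position is W if it has a move to some L; otherwise it is L.
Every edge goes from a vertex to one that appears earlier in the order 2, 10, 9, 1, 5, 3, 7, 6, 4, 8, so processing vertices in that order labels each vertex after all of its successors.
2: no outgoing edge → L
10: no outgoing edge → L
9: reaches L-position 10 → W
1: reaches L-position 2 → W
5: reaches L-position 10 → W
3: reaches L-position 2 → W
7: reaches L-position 10 → W
6: reaches L-position 10 → W
4: only reaches 7(W), 3(W), all W → L
8: only reaches 7(W), 3(W), 5(W), all W → L

8: L, 6: W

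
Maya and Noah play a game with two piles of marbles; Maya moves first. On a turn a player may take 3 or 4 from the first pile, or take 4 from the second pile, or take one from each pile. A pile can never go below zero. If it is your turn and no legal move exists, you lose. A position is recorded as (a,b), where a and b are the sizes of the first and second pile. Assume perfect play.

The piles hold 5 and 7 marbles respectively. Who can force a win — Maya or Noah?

Use the standard recursion: the mover loses at a terminal position; elsewhere, the mover wins exactly when some move hands the opponent an L position.
No move ever increases a pile, so every position that can arise here has a ≤ 5 and b ≤ 7; it is enough to label the cells with 0 ≤ a ≤ 5 and 0 ≤ b ≤ 7.
Every move lowers a or b (never raises either), so fill the grid row by row in increasing a, and left to right within a row: each cell's successors are then already labelled.
      b=0  b=1  b=2  b=3  b=4  b=5  b=6  b=7
a=0:    L    L    L    L    W    W    W    W
a=1:    L    W    W    W    W    L    L    L
a=2:    L    W    L    L    W    L    W    W
a=3:    W    W    W    W    W    L    W    L
a=4:    W    W    W    W    L    W    W    W
a=5:    W    L    W    W    L    W    W    W
Cells with no legal move (terminal, hence L): (0,0), (0,1), (0,2), (0,3), (1,0), (2,0).
The remaining L cells, each justified by listing all of its moves:
(1,5): moves to (1,1)(W), (0,4)(W); every one is W ⇒ L
(1,6): moves to (1,2)(W), (0,5)(W); every one is W ⇒ L
(1,7): moves to (1,3)(W), (0,6)(W); every one is W ⇒ L
(2,2): the only move is to (1,1)(W), a W ⇒ L
(2,3): the only move is to (1,2)(W), a W ⇒ L
(2,5): moves to (2,1)(W), (1,4)(W); every one is W ⇒ L
(3,5): moves to (0,5)(W), (3,1)(W), (2,4)(W); every one is W ⇒ L
(3,7): moves to (0,7)(W), (3,3)(W), (2,6)(W); every one is W ⇒ L
(4,4): moves to (1,4)(W), (0,4)(W), (4,0)(W), (3,3)(W); every one is W ⇒ L
(5,1): moves to (2,1)(W), (1,1)(W), (4,0)(W); every one is W ⇒ L
(5,4): moves to (2,4)(W), (1,4)(W), (5,0)(W), (4,3)(W); every one is W ⇒ L
Every other cell has at least one move into one of the L cells above, so it is W.
The starting position (5,7) is W: Maya should move to (1,7), handing over an L position.

Maya wins.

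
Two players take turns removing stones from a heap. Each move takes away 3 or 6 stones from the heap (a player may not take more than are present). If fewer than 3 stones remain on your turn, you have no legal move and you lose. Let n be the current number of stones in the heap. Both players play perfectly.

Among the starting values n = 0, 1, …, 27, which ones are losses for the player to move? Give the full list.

0, 1, 2, 9, 10, 11, 18, 19, 20, 27

Label each position W (a win for the player to move) or L (a loss). A position with no legal move is L; any other position is W exactly when some move reaches an L, and L when every move reaches a W.
n=0: no move → L
n=1: no move → L
n=2: no move → L
n=3: reaches L-position 0 → W
n=4: reaches L-position 1 → W
n=5: reaches L-position 2 → W
n=6: reaches L-position 0 → W
n=7: reaches L-position 1 → W
n=8: reaches L-position 2 → W
n=9: only reaches 6(W), 3(W), all W → L
n=10: only reaches 7(W), 4(W), all W → L
n=11: only reaches 8(W), 5(W), all W → L
n=12: reaches L-position 9 → W
n=13: reaches L-position 10 → W
n=14: reaches L-position 11 → W
n=15: reaches L-position 9 → W
n=16: reaches L-position 10 → W
n=17: reaches L-position 11 → W
n=18: only reaches 15(W), 12(W), all W → L
n=19: only reaches 16(W), 13(W), all W → L
n=20: only reaches 17(W), 14(W), all W → L
n=21: reaches L-position 18 → W
n=22: reaches L-position 19 → W
n=23: reaches L-position 20 → W
n=24: reaches L-position 18 → W
n=25: reaches L-position 19 → W
n=26: reaches L-position 20 → W
n=27: only reaches 24(W), 21(W), all W → L
Reading off the rows marked L gives the requested list; there are 10 such values of n.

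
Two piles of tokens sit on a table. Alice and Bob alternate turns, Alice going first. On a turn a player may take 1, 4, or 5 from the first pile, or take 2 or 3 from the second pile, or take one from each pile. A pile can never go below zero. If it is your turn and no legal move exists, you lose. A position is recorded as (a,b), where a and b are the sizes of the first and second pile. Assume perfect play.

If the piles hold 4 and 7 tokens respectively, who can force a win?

Label each position W (a win for the player to move) or L (a loss). A position with no legal move is L; any other position is W exactly when some move reaches an L, and L when every move reaches a W.
No move ever increases a pile, so every position that can arise here has a ≤ 4 and b ≤ 7; it is enough to label the cells with 0 ≤ a ≤ 4 and 0 ≤ b ≤ 7.
Every move lowers a or b (never raises either), so fill the grid row by row in increasing a, and left to right within a row: each cell's successors are then already labelled.
      b=0  b=1  b=2  b=3  b=4  b=5  b=6  b=7
a=0:    L    L    W    W    W    L    L    W
a=1:    W    W    W    L    L    W    W    W
a=2:    L    L    W    W    W    W    L    L
a=3:    W    W    W    L    L    W    W    W
a=4:    W    W    L    W    W    W    W    L
Cells with no legal move (terminal, hence L): (0,0), (0,1).
The remaining L cells, each justified by listing all of its moves:
(0,5): moves to (0,3)(W), (0,2)(W); every one is W ⇒ L
(0,6): moves to (0,4)(W), (0,3)(W); every one is W ⇒ L
(1,3): moves to (0,3)(W), (1,1)(W), (1,0)(W), (0,2)(W); every one is W ⇒ L
(1,4): moves to (0,4)(W), (1,2)(W), (1,1)(W), (0,3)(W); every one is W ⇒ L
(2,0): the only move is to (1,0)(W), a W ⇒ L
(2,1): moves to (1,1)(W), (1,0)(W); every one is W ⇒ L
(2,6): moves to (1,6)(W), (2,4)(W), (2,3)(W), (1,5)(W); every one is W ⇒ L
(2,7): moves to (1,7)(W), (2,5)(W), (2,4)(W), (1,6)(W); every one is W ⇒ L
(3,3): moves to (2,3)(W), (3,1)(W), (3,0)(W), (2,2)(W); every one is W ⇒ L
(3,4): moves to (2,4)(W), (3,2)(W), (3,1)(W), (2,3)(W); every one is W ⇒ L
(4,2): moves to (3,2)(W), (0,2)(W), (4,0)(W), (3,1)(W); every one is W ⇒ L
(4,7): moves to (3,7)(W), (0,7)(W), (4,5)(W), (4,4)(W), (3,6)(W); every one is W ⇒ L
Every other cell has at least one move into one of the L cells above, so it is W.
The starting position (4,7) is L: whatever Alice does, the opponent receives a W position.

Bob wins.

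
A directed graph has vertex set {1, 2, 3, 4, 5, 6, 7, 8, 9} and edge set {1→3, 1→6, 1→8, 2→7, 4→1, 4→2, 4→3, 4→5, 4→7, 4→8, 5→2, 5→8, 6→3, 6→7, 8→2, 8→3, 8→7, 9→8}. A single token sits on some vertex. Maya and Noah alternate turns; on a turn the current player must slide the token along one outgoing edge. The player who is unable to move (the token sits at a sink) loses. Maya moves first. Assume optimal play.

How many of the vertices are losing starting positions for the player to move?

4

Positions with no move are L. A position that does have a move is losing for the player to move precisely when every available move leads to a winning position for the opponent. Fill in the labels:
Every edge goes from a vertex to one that appears earlier in the order 3, 7, 2, 6, 8, 1, 9, 5, 4, so processing vertices in that order labels each vertex after all of its successors.
3: no outgoing edge → L
7: no outgoing edge → L
2: can move to 7, which is L ⇒ W
6: can move to 7, which is L ⇒ W
8: can move to 7, which is L ⇒ W
1: can move to 3, which is L ⇒ W
9: the only move is to 8(W), a W ⇒ L
5: moves to 8(W), 2(W); every one is W ⇒ L
4: can move to 5, which is L ⇒ W
The L vertices are 3, 5, 7, 9; that is 4 in all.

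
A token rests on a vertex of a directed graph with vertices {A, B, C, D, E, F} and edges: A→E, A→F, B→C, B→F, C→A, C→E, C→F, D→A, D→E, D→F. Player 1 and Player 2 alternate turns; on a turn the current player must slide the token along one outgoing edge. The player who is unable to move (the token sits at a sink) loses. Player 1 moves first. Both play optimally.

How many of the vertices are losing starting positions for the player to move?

Label each position W (a win for the player to move) or L (a loss). A position with no legal move is L; any other position is W exactly when some move reaches an L, and L when every move reaches a W.
Every edge goes from a vertex to one that appears earlier in the order F, E, A, D, C, B, so processing vertices in that order labels each vertex after all of its successors.
F: no outgoing edge → L
E: no outgoing edge → L
A: W (go to E, an L position)
D: W (go to E, an L position)
C: W (go to E, an L position)
B: W (go to F, an L position)
The L vertices are E, F; that is 2 in all.

2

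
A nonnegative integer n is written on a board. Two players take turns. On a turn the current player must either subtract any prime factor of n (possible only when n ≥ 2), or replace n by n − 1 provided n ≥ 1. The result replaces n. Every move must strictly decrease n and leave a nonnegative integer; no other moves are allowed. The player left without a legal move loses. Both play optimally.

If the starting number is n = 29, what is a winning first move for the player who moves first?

Compute win/loss labels from the base case upward. A position with no move is L. Any other position is W if it can reach an L in one move, else L.
n=0: no move → L
n=1: →0(L), so W
n=2: →0(L), so W
n=3: →0(L), so W
n=4: →2(W), 3(W) — all W, so L
n=5: →0(L), so W
n=6: →4(L), so W
n=7: →0(L), so W
n=8: →6(W), 7(W) — all W, so L
n=9: →8(L), so W
n=10: →8(L), so W
n=11: →0(L), so W
n=12: →9(W), 10(W), 11(W) — all W, so L
n=13: →0(L), so W
n=14: →12(L), so W
n=15: →12(L), so W
n=16: →14(W), 15(W) — all W, so L
n=17: →0(L), so W
n=18: →16(L), so W
n=19: →0(L), so W
n=20: →15(W), 18(W), 19(W) — all W, so L
n=21: →20(L), so W
n=22: →20(L), so W
n=23: →0(L), so W
n=24: →21(W), 22(W), 23(W) — all W, so L
n=25: →20(L), so W
n=26: →24(L), so W
n=27: →24(L), so W
n=28: →21(W), 26(W), 27(W) — all W, so L
n=29: →0(L), so W
From 29, the L positions reachable in one move are: 0, 28. Any move reaching one of these is winning.

Move to 0.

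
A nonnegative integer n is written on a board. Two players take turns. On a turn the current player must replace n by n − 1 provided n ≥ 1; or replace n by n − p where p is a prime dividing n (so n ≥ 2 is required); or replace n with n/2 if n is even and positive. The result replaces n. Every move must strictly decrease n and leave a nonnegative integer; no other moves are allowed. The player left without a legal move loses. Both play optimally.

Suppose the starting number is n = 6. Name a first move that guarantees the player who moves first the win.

Label each position W (a win for the player to move) or L (a loss). A position with no legal move is L; any other position is W exactly when some move reaches an L, and L when every move reaches a W.
n=0: no move → L
n=1: can move to 0, which is L ⇒ W
n=2: can move to 0, which is L ⇒ W
n=3: can move to 0, which is L ⇒ W
n=4: moves to 2(W), 3(W); every one is W ⇒ L
n=5: can move to 0, which is L ⇒ W
n=6: can move to 4, which is L ⇒ W
From 6, the L positions reachable in one move are: 4.

Move to 4.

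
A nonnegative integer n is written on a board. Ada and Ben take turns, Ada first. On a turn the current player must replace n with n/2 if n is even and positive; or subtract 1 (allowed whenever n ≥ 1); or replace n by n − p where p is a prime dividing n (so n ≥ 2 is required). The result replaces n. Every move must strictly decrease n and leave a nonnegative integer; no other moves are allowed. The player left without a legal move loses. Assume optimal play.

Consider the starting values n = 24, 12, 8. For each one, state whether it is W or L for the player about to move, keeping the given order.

24: L, 12: W, 8: W

Label each position W (a win for the player to move) or L (a loss). A position with no legal move is L; any other position is W exactly when some move reaches an L, and L when every move reaches a W.
n=0: no move → L
n=1: can move to 0, which is L ⇒ W
n=2: can move to 0, which is L ⇒ W
n=3: can move to 0, which is L ⇒ W
n=4: moves to 2(W), 3(W); every one is W ⇒ L
n=5: can move to 0, which is L ⇒ W
n=6: can move to 4, which is L ⇒ W
n=7: can move to 0, which is L ⇒ W
n=8: can move to 4, which is L ⇒ W
n=9: moves to 6(W), 8(W); every one is W ⇒ L
n=10: can move to 9, which is L ⇒ W
n=11: can move to 0, which is L ⇒ W
n=12: can move to 9, which is L ⇒ W
n=13: can move to 0, which is L ⇒ W
n=14: moves to 7(W), 12(W), 13(W); every one is W ⇒ L
n=15: can move to 14, which is L ⇒ W
n=16: can move to 14, which is L ⇒ W
n=17: can move to 0, which is L ⇒ W
n=18: can move to 9, which is L ⇒ W
n=19: can move to 0, which is L ⇒ W
n=20: moves to 10(W), 15(W), 18(W), 19(W); every one is W ⇒ L
n=21: can move to 14, which is L ⇒ W
n=22: can move to 20, which is L ⇒ W
n=23: can move to 0, which is L ⇒ W
n=24: moves to 12(W), 21(W), 22(W), 23(W); every one is W ⇒ L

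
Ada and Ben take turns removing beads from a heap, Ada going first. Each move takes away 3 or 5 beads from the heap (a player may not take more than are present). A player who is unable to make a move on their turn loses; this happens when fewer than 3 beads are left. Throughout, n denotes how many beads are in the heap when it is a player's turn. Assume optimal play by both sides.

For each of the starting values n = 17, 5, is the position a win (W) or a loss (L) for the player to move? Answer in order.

17: L, 5: W

Work bottom-up. With no move the player to move loses. Otherwise the position is W if at least one move leads to an L position for the opponent, and L if every move leads to a W.
n=0: no move → L
n=1: no move → L
n=2: no move → L
n=3: can move to 0, which is L ⇒ W
n=4: can move to 1, which is L ⇒ W
n=5: can move to 2, which is L ⇒ W
n=6: can move to 1, which is L ⇒ W
n=7: can move to 2, which is L ⇒ W
n=8: moves to 5(W), 3(W); every one is W ⇒ L
n=9: moves to 6(W), 4(W); every one is W ⇒ L
n=10: moves to 7(W), 5(W); every one is W ⇒ L
n=11: can move to 8, which is L ⇒ W
n=12: can move to 9, which is L ⇒ W
n=13: can move to 10, which is L ⇒ W
n=14: can move to 9, which is L ⇒ W
n=15: can move to 10, which is L ⇒ W
n=16: moves to 13(W), 11(W); every one is W ⇒ L
n=17: moves to 14(W), 12(W); every one is W ⇒ L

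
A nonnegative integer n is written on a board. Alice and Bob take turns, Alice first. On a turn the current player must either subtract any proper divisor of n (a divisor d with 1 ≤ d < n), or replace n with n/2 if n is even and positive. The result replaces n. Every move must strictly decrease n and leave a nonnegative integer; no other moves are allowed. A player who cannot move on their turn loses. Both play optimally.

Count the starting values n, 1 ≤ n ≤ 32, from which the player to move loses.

16

Label each position W (a win for the player to move) or L (a loss). A position with no legal move is L; any other position is W exactly when some move reaches an L, and L when every move reaches a W.
n=0: no move → L
n=1: no move → L
n=2: can move to 1, which is L ⇒ W
n=3: the only move is to 2(W), a W ⇒ L
n=4: can move to 3, which is L ⇒ W
n=5: the only move is to 4(W), a W ⇒ L
n=6: can move to 3, which is L ⇒ W
n=7: the only move is to 6(W), a W ⇒ L
n=8: can move to 7, which is L ⇒ W
n=9: moves to 6(W), 8(W); every one is W ⇒ L
n=10: can move to 5, which is L ⇒ W
n=11: the only move is to 10(W), a W ⇒ L
n=12: can move to 9, which is L ⇒ W
n=13: the only move is to 12(W), a W ⇒ L
n=14: can move to 7, which is L ⇒ W
n=15: moves to 10(W), 12(W), 14(W); every one is W ⇒ L
n=16: can move to 15, which is L ⇒ W
n=17: the only move is to 16(W), a W ⇒ L
n=18: can move to 9, which is L ⇒ W
n=19: the only move is to 18(W), a W ⇒ L
n=20: can move to 15, which is L ⇒ W
n=21: moves to 14(W), 18(W), 20(W); every one is W ⇒ L
n=22: can move to 11, which is L ⇒ W
n=23: the only move is to 22(W), a W ⇒ L
n=24: can move to 21, which is L ⇒ W
n=25: moves to 20(W), 24(W); every one is W ⇒ L
n=26: can move to 13, which is L ⇒ W
n=27: moves to 18(W), 24(W), 26(W); every one is W ⇒ L
n=28: can move to 21, which is L ⇒ W
n=29: the only move is to 28(W), a W ⇒ L
n=30: can move to 15, which is L ⇒ W
n=31: the only move is to 30(W), a W ⇒ L
n=32: can move to 31, which is L ⇒ W
L entries with 1 ≤ n ≤ 32 (n=0 is outside the asked range and is not counted): n = 1, 3, 5, 7, 9, 11, 13, 15, 17, 19, 21, 23, 25, 27, 29, 31; that makes 16.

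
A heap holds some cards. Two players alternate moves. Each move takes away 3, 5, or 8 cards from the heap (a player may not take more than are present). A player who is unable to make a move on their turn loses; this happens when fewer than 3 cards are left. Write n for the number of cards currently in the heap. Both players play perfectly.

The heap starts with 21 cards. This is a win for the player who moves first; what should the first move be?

Remove 8, leaving 13.

Build the W/L table. Terminal = L. A non-terminal position is W if it has a move to some L; otherwise it is L.
n=0: no move → L
n=1: no move → L
n=2: no move → L
n=3: →0(L), so W
n=4: →1(L), so W
n=5: →2(L), so W
n=6: →1(L), so W
n=7: →2(L), so W
n=8: →0(L), so W
n=9: →1(L), so W
n=10: →2(L), so W
n=11: →8(W), 6(W), 3(W) — all W, so L
n=12: →9(W), 7(W), 4(W) — all W, so L
n=13: →10(W), 8(W), 5(W) — all W, so L
n=14: →11(L), so W
n=15: →12(L), so W
n=16: →13(L), so W
n=17: →12(L), so W
n=18: →13(L), so W
n=19: →11(L), so W
n=20: →12(L), so W
n=21: →13(L), so W
From 21, the L positions reachable in one move are: 13.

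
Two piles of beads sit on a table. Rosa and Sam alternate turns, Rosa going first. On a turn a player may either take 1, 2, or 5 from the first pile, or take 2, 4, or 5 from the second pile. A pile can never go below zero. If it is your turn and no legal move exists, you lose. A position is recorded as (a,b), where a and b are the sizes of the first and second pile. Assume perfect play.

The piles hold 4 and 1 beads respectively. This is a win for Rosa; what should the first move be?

Move to (3,1).

Work bottom-up. With no move the player to move loses. Otherwise the position is W if at least one move leads to an L position for the opponent, and L if every move leads to a W.
No move ever increases a pile, so every position that can arise here has a ≤ 4 and b ≤ 1; it is enough to label the cells with 0 ≤ a ≤ 4 and 0 ≤ b ≤ 1.
Every move lowers a or b (never raises either), so fill the grid row by row in increasing a, and left to right within a row: each cell's successors are then already labelled.
      b=0  b=1
a=0:    L    L
a=1:    W    W
a=2:    W    W
a=3:    L    L
a=4:    W    W
Cells with no legal move (terminal, hence L): (0,0), (0,1).
The remaining L cells, each justified by listing all of its moves:
(3,0): moves to (2,0)(W), (1,0)(W); every one is W ⇒ L
(3,1): moves to (2,1)(W), (1,1)(W); every one is W ⇒ L
Every other cell has at least one move into one of the L cells above, so it is W.
From (4,1), the L positions reachable in one move are: (3,1).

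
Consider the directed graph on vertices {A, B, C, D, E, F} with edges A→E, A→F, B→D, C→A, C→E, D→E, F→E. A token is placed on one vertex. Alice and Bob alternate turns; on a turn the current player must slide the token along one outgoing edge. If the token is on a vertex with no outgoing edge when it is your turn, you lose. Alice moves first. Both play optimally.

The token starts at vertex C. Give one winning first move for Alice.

Move to E.

Compute win/loss labels from the base case upward. A position with no move is L. Any other position is W if it can reach an L in one move, else L.
Every edge goes from a vertex to one that appears earlier in the order E, D, F, A, C, B, so processing vertices in that order labels each vertex after all of its successors.
E: no outgoing edge → L
D: →E(L), so W
F: →E(L), so W
A: →E(L), so W
C: →E(L), so W
B: →D(W) only, which is W, so L
From C, the L positions reachable in one move are: E.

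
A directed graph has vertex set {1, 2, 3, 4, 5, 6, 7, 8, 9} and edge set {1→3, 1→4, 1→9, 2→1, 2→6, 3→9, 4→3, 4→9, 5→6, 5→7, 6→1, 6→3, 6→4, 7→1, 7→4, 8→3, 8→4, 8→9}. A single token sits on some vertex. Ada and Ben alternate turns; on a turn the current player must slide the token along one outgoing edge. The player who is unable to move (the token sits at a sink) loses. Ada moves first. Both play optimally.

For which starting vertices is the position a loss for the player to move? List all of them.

6, 7, 9

Build the W/L table. Terminal = L. A non-terminal position is W if it has a move to some L; otherwise it is L.
Every edge goes from a vertex to one that appears earlier in the order 9, 3, 4, 8, 1, 7, 6, 5, 2, so processing vertices in that order labels each vertex after all of its successors.
9: no outgoing edge → L
3: →9(L), so W
4: →9(L), so W
8: →9(L), so W
1: →9(L), so W
7: →1(W), 4(W) — all W, so L
6: →1(W), 4(W), 3(W) — all W, so L
5: →6(L), so W
2: →6(L), so W
Reading off the rows marked L gives the requested list; there are 3 such vertices.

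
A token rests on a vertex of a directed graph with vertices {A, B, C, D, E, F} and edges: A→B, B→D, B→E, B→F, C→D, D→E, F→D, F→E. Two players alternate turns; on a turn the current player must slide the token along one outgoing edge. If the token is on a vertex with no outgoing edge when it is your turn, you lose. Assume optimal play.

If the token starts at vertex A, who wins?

The second player wins.

Positions with no move are L. A position that does have a move is losing for the player to move precisely when every available move leads to a winning position for the opponent. Fill in the labels:
Every edge goes from a vertex to one that appears earlier in the order E, D, F, B, A, C, so processing vertices in that order labels each vertex after all of its successors.
E: no outgoing edge → L
D: reaches L-position E → W
F: reaches L-position E → W
B: reaches L-position E → W
A: only reaches B(W), which is W → L
C: only reaches D(W), which is W → L
The starting position A is L: whatever the player to move does, the opponent receives a W position.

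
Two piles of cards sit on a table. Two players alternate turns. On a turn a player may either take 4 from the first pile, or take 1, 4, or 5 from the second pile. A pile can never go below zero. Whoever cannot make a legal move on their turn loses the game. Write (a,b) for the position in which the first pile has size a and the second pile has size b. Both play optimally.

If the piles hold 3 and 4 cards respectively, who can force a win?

The first player wins.

Classify positions by backward induction: terminal positions (no move available) are L. From any other position, the mover wins iff some move reaches an L.
No move ever increases a pile, so every position that can arise here has a ≤ 3 and b ≤ 4; it is enough to label the cells with 0 ≤ a ≤ 3 and 0 ≤ b ≤ 4.
Every move lowers a or b (never raises either), so fill the grid row by row in increasing a, and left to right within a row: each cell's successors are then already labelled.
      b=0  b=1  b=2  b=3  b=4
a=0:    L    W    L    W    W
a=1:    L    W    L    W    W
a=2:    L    W    L    W    W
a=3:    L    W    L    W    W
Cells with no legal move (terminal, hence L): (0,0), (1,0), (2,0), (3,0).
The remaining L cells, each justified by listing all of its moves:
(0,2): only reaches (0,1)(W), which is W → L
(1,2): only reaches (1,1)(W), which is W → L
(2,2): only reaches (2,1)(W), which is W → L
(3,2): only reaches (3,1)(W), which is W → L
Every other cell has at least one move into one of the L cells above, so it is W.
The starting position (3,4) is W: the player to move should move to (3,0), handing over an L position.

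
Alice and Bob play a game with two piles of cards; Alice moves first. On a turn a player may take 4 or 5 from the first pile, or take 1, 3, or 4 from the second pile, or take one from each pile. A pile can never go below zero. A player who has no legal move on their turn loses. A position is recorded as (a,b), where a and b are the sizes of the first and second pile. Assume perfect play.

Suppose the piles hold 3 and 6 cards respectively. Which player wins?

Use the standard recursion: the mover loses at a terminal position; elsewhere, the mover wins exactly when some move hands the opponent an L position.
No move ever increases a pile, so every position that can arise here has a ≤ 3 and b ≤ 6; it is enough to label the cells with 0 ≤ a ≤ 3 and 0 ≤ b ≤ 6.
Every move lowers a or b (never raises either), so fill the grid row by row in increasing a, and left to right within a row: each cell's successors are then already labelled.
      b=0  b=1  b=2  b=3  b=4  b=5  b=6
a=0:    L    W    L    W    W    W    W
a=1:    L    W    L    W    W    W    W
a=2:    L    W    L    W    W    W    W
a=3:    L    W    L    W    W    W    W
Cells with no legal move (terminal, hence L): (0,0), (1,0), (2,0), (3,0).
The remaining L cells, each justified by listing all of its moves:
(0,2): L (sole option (0,1)(W) is W)
(1,2): L (options (1,1)(W), (0,1)(W) are all W)
(2,2): L (options (2,1)(W), (1,1)(W) are all W)
(3,2): L (options (3,1)(W), (2,1)(W) are all W)
Every other cell has at least one move into one of the L cells above, so it is W.
The starting position (3,6) is W: Alice should move to (3,2), handing over an L position.

Alice wins.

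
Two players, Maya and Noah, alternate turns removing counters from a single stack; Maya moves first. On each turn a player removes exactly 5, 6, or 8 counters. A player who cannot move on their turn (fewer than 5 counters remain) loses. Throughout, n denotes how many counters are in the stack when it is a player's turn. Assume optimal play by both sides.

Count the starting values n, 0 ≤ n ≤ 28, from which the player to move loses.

13

Use the standard recursion: the mover loses at a terminal position; elsewhere, the mover wins exactly when some move hands the opponent an L position.
n=0: no move → L
n=1: no move → L
n=2: no move → L
n=3: no move → L
n=4: no move → L
n=5: can move to 0, which is L ⇒ W
n=6: can move to 1, which is L ⇒ W
n=7: can move to 2, which is L ⇒ W
n=8: can move to 3, which is L ⇒ W
n=9: can move to 4, which is L ⇒ W
n=10: can move to 4, which is L ⇒ W
n=11: can move to 3, which is L ⇒ W
n=12: can move to 4, which is L ⇒ W
n=13: moves to 8(W), 7(W), 5(W); every one is W ⇒ L
n=14: moves to 9(W), 8(W), 6(W); every one is W ⇒ L
n=15: moves to 10(W), 9(W), 7(W); every one is W ⇒ L
n=16: moves to 11(W), 10(W), 8(W); every one is W ⇒ L
n=17: moves to 12(W), 11(W), 9(W); every one is W ⇒ L
n=18: can move to 13, which is L ⇒ W
n=19: can move to 14, which is L ⇒ W
n=20: can move to 15, which is L ⇒ W
n=21: can move to 16, which is L ⇒ W
n=22: can move to 17, which is L ⇒ W
n=23: can move to 17, which is L ⇒ W
n=24: can move to 16, which is L ⇒ W
n=25: can move to 17, which is L ⇒ W
n=26: moves to 21(W), 20(W), 18(W); every one is W ⇒ L
n=27: moves to 22(W), 21(W), 19(W); every one is W ⇒ L
n=28: moves to 23(W), 22(W), 20(W); every one is W ⇒ L
L entries with 0 ≤ n ≤ 28: n = 0, 1, 2, 3, 4, 13, 14, 15, 16, 17, 26, 27, 28; that makes 13.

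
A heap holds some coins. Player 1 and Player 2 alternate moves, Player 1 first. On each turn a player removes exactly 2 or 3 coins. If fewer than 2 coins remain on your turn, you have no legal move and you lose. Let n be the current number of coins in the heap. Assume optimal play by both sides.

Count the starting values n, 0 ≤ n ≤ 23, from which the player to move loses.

Classify positions by backward induction: terminal positions (no move available) are L. From any other position, the mover wins iff some move reaches an L.
n=0: no move → L
n=1: no move → L
n=2: reaches L-position 0 → W
n=3: reaches L-position 1 → W
n=4: reaches L-position 1 → W
n=5: only reaches 3(W), 2(W), all W → L
n=6: only reaches 4(W), 3(W), all W → L
n=7: reaches L-position 5 → W
n=8: reaches L-position 6 → W
n=9: reaches L-position 6 → W
n=10: only reaches 8(W), 7(W), all W → L
n=11: only reaches 9(W), 8(W), all W → L
n=12: reaches L-position 10 → W
n=13: reaches L-position 11 → W
n=14: reaches L-position 11 → W
n=15: only reaches 13(W), 12(W), all W → L
n=16: only reaches 14(W), 13(W), all W → L
n=17: reaches L-position 15 → W
n=18: reaches L-position 16 → W
n=19: reaches L-position 16 → W
n=20: only reaches 18(W), 17(W), all W → L
n=21: only reaches 19(W), 18(W), all W → L
n=22: reaches L-position 20 → W
n=23: reaches L-position 21 → W
L entries with 0 ≤ n ≤ 23: n = 0, 1, 5, 6, 10, 11, 15, 16, 20, 21; that makes 10.

10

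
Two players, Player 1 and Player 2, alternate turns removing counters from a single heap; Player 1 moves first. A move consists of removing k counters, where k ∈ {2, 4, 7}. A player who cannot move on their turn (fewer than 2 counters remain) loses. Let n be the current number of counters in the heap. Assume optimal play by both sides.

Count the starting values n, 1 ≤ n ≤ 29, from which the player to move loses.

9

Build the W/L table. Terminal = L. A non-terminal position is W if it has a move to some L; otherwise it is L.
n=0: no move → L
n=1: no move → L
n=2: can move to 0, which is L ⇒ W
n=3: can move to 1, which is L ⇒ W
n=4: can move to 0, which is L ⇒ W
n=5: can move to 1, which is L ⇒ W
n=6: moves to 4(W), 2(W); every one is W ⇒ L
n=7: can move to 0, which is L ⇒ W
n=8: can move to 6, which is L ⇒ W
n=9: moves to 7(W), 5(W), 2(W); every one is W ⇒ L
n=10: can move to 6, which is L ⇒ W
n=11: can move to 9, which is L ⇒ W
n=12: moves to 10(W), 8(W), 5(W); every one is W ⇒ L
n=13: can move to 9, which is L ⇒ W
n=14: can move to 12, which is L ⇒ W
n=15: moves to 13(W), 11(W), 8(W); every one is W ⇒ L
n=16: can move to 12, which is L ⇒ W
n=17: can move to 15, which is L ⇒ W
n=18: moves to 16(W), 14(W), 11(W); every one is W ⇒ L
n=19: can move to 15, which is L ⇒ W
n=20: can move to 18, which is L ⇒ W
n=21: moves to 19(W), 17(W), 14(W); every one is W ⇒ L
n=22: can move to 18, which is L ⇒ W
n=23: can move to 21, which is L ⇒ W
n=24: moves to 22(W), 20(W), 17(W); every one is W ⇒ L
n=25: can move to 21, which is L ⇒ W
n=26: can move to 24, which is L ⇒ W
n=27: moves to 25(W), 23(W), 20(W); every one is W ⇒ L
n=28: can move to 24, which is L ⇒ W
n=29: can move to 27, which is L ⇒ W
L entries with 1 ≤ n ≤ 29 (n=0 is outside the asked range and is not counted): n = 1, 6, 9, 12, 15, 18, 21, 24, 27; that makes 9.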